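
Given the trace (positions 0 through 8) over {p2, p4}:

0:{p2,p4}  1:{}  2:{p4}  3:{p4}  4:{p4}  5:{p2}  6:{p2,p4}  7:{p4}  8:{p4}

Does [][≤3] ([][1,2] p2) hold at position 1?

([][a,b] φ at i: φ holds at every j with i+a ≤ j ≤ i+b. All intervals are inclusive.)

Check [][1,2] p2 at every j in [1,4]:
  j=1: fails at 2
  j=2: fails at 3
  j=3: fails at 4
  j=4: holds on [5,6]
Fails at j=1 → formula fails.

No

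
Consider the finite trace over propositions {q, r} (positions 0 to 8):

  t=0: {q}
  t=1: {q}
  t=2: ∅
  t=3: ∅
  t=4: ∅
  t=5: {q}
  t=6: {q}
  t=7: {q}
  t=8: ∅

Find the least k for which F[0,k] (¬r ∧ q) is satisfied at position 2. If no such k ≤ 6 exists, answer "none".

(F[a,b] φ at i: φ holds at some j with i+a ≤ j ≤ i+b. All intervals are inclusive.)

3

Scan j = 2,3,… for (¬r ∧ q):
  j=2: fails
  j=3: fails
  j=4: fails
  j=5: holds
First hit at j=5, so smallest k = 5-2 = 3.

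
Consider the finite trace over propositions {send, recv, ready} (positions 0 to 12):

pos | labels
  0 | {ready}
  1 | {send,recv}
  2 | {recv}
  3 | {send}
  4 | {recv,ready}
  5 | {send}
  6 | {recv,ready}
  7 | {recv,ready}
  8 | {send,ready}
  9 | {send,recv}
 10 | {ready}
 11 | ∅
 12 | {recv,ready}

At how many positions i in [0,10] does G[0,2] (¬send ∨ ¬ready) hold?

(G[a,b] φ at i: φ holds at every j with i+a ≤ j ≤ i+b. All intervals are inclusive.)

8

Evaluate at each i in [0,10]:
  i=0: ✓ (all of [0,2])
  i=1: ✓ (all of [1,3])
  i=2: ✓ (all of [2,4])
  i=3: ✓ (all of [3,5])
  i=4: ✓ (all of [4,6])
  i=5: ✓ (all of [5,7])
  i=6: ✗ (fails at j=8)
  i=7: ✗ (fails at j=8)
  i=8: ✗ (fails at j=8)
  i=9: ✓ (all of [9,11])
  i=10: ✓ (all of [10,12])
Positions where it holds: {0, 1, 2, 3, 4, 5, 9, 10} → 8.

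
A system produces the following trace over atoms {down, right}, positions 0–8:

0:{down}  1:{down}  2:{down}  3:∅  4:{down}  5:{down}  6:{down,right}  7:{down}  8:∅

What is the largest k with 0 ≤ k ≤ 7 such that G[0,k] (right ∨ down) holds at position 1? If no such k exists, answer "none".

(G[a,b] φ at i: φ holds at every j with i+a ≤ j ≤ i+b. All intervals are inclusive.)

1

(right ∨ down) must hold from j=1 onward; find where it first fails.
  j=1: holds
  j=2: holds
  j=3: fails
Holds on [1,2], so largest k = 1.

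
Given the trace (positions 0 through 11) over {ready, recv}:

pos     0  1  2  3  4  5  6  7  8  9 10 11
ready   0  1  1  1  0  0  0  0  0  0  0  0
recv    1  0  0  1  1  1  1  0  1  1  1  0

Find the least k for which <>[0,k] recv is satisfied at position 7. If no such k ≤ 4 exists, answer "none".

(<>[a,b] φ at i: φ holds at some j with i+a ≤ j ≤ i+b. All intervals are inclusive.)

1

Scan j = 7,8,… for recv:
  j=7: fails
  j=8: holds
First hit at j=8, so smallest k = 8-7 = 1.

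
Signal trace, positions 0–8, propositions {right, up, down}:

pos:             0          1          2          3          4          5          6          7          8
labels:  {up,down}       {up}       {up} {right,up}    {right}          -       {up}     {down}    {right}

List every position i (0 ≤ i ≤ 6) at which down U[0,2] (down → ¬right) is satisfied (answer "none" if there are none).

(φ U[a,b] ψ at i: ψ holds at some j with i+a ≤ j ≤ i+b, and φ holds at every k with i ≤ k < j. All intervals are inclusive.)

0, 1, 2, 3, 4, 5, 6

Evaluate at each i in [0,6]:
  i=0: ✓ (rhs at j=0)
  i=1: ✓ (rhs at j=1)
  i=2: ✓ (rhs at j=2)
  i=3: ✓ (rhs at j=3)
  i=4: ✓ (rhs at j=4)
  i=5: ✓ (rhs at j=5)
  i=6: ✓ (rhs at j=6)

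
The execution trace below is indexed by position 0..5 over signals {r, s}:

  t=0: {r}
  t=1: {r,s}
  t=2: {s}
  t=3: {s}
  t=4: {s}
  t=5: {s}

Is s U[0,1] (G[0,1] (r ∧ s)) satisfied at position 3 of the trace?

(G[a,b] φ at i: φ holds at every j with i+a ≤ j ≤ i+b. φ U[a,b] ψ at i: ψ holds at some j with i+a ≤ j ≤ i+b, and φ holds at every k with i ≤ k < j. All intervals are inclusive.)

Need some j in [3,4] with G[0,1] (r ∧ s), and s at every k in [3,j-1].
  j=3: G[0,1] (r ∧ s) — fails at 3.
  j=4: G[0,1] (r ∧ s) — fails at 4.
No j in the window works → until fails.

False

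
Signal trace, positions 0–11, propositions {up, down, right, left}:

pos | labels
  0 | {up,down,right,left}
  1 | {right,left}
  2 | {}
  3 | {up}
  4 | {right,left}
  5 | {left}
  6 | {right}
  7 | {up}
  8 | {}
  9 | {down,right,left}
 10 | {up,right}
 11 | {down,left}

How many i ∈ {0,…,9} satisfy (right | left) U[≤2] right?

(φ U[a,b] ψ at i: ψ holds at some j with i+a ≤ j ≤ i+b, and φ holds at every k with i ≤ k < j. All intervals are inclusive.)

6

Evaluate at each i in [0,9]:
  i=0: ✓ (rhs at j=0)
  i=1: ✓ (rhs at j=1)
  i=2: ✗ (lhs fails at k=2 before rhs at j=4)
  i=3: ✗ (lhs fails at k=3 before rhs at j=4)
  i=4: ✓ (rhs at j=4)
  i=5: ✓ (rhs at j=6; lhs holds on [5,5])
  i=6: ✓ (rhs at j=6)
  i=7: ✗ (lhs fails at k=7 before rhs at j=9)
  i=8: ✗ (lhs fails at k=8 before rhs at j=9)
  i=9: ✓ (rhs at j=9)
Positions where it holds: {0, 1, 4, 5, 6, 9} → 6.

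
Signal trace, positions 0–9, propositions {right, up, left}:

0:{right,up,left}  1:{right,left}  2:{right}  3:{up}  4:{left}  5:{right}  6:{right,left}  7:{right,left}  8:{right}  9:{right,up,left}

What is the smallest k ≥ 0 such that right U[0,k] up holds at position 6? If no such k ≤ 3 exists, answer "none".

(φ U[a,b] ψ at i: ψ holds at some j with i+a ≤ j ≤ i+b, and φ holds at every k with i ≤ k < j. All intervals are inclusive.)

3

Need earliest j ≥ 6 with up, and right at every k in [6,j-1].
  j=6: rhs fails.
  j=7: rhs fails.
  j=8: rhs fails.
  j=9: rhs holds; lhs holds on [6,8]. k = 3.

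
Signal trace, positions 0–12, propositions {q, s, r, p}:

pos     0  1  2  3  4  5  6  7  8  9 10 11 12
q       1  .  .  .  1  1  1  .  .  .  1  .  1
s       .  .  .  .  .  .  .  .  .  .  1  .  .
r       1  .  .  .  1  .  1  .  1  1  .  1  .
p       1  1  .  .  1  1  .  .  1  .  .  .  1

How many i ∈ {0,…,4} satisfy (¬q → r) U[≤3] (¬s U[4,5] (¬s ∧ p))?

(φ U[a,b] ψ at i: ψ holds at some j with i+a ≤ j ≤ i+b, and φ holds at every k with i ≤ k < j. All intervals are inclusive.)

4

Evaluate at each i in [0,4]:
  i=0: ✓ (rhs at j=0)
  i=1: ✓ (rhs at j=1)
  i=2: ✗ (lhs fails at k=2 before rhs at j=3)
  i=3: ✓ (rhs at j=3)
  i=4: ✓ (rhs at j=4)
Positions where it holds: {0, 1, 3, 4} → 4.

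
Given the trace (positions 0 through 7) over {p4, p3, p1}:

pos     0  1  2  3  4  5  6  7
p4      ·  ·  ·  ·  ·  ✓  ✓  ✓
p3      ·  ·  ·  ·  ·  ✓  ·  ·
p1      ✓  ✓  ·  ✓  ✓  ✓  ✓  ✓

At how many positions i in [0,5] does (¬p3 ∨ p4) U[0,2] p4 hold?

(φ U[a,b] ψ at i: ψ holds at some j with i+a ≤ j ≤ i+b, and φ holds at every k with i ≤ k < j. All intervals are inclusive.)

Evaluate at each i in [0,5]:
  i=0: ✗ (no rhs in [0,2])
  i=1: ✗ (no rhs in [1,3])
  i=2: ✗ (no rhs in [2,4])
  i=3: ✓ (rhs at j=5; lhs holds on [3,4])
  i=4: ✓ (rhs at j=5; lhs holds on [4,4])
  i=5: ✓ (rhs at j=5)
Positions where it holds: {3, 4, 5} → 3.

3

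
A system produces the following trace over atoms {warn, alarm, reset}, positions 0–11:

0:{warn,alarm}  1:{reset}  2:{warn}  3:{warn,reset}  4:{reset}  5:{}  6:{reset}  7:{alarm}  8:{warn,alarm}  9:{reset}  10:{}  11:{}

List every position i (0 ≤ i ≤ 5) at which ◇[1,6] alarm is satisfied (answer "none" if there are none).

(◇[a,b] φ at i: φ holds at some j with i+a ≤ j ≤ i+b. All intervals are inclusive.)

Evaluate at each i in [0,5]:
  i=0: ✗ (none in [1,6])
  i=1: ✓ (witness j=7)
  i=2: ✓ (witness j=7)
  i=3: ✓ (witness j=7)
  i=4: ✓ (witness j=7)
  i=5: ✓ (witness j=7)

1, 2, 3, 4, 5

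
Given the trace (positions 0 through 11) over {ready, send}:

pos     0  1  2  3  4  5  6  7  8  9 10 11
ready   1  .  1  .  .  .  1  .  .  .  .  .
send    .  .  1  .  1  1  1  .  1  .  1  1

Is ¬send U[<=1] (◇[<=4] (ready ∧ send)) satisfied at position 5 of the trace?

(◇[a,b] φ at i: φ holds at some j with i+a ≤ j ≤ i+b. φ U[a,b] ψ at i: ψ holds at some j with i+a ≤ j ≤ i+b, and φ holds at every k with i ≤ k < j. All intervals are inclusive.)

Need some j in [5,6] with ◇[<=4] (ready ∧ send), and ¬send at every k in [5,j-1].
  j=5: ◇[<=4] (ready ∧ send) holds; no prefix to check → satisfied.

Holds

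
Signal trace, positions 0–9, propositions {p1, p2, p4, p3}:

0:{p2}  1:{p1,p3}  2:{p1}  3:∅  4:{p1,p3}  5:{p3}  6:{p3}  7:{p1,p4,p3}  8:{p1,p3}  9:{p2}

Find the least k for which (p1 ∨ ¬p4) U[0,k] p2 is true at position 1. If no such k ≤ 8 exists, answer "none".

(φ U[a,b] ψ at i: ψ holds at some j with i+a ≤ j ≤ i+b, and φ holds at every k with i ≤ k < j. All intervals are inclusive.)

8

Need earliest j ≥ 1 with p2, and (p1 ∨ ¬p4) at every k in [1,j-1].
  j=1: rhs fails.
  j=2: rhs fails.
  j=3: rhs fails.
  j=4: rhs fails.
  j=5: rhs fails.
  j=6: rhs fails.
  j=7: rhs fails.
  j=8: rhs fails.
  j=9: rhs holds; lhs holds on [1,8]. k = 8.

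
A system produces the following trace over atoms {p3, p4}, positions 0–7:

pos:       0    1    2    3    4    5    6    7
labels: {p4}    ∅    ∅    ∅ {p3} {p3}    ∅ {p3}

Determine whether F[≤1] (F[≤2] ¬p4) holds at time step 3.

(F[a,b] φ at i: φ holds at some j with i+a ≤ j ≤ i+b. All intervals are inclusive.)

Check F[≤2] ¬p4 at each j in [3,4]:
  j=3: holds (witness at 3)
  j=4: holds (witness at 4)
Found at j=3 → formula holds.

Holds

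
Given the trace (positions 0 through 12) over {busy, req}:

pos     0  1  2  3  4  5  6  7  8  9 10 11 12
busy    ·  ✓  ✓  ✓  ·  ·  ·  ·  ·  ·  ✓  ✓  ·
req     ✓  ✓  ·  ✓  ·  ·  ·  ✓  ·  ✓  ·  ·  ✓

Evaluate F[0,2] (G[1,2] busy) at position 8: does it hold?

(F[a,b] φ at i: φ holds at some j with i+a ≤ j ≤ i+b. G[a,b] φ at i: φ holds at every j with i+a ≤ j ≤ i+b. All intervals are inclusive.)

Check G[1,2] busy at each j in [8,10]:
  j=8: fails at 9
  j=9: holds on [10,11]
  j=10: fails at 12
Found at j=9 → formula holds.

Holds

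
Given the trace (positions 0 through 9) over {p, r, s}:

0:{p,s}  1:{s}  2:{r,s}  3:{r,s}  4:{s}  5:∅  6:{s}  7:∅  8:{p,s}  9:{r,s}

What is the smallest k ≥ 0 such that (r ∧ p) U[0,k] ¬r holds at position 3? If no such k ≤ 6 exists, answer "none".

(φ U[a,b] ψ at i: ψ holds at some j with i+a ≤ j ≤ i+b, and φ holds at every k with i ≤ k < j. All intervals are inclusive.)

Need earliest j ≥ 3 with ¬r, and (r ∧ p) at every k in [3,j-1].
  j=3: rhs fails.
  j=4: rhs holds but lhs fails at k=3.
  j=5: rhs holds but lhs fails at k=3.
  j=6: rhs holds but lhs fails at k=3.
  j=7: rhs holds but lhs fails at k=3.
  j=8: rhs holds but lhs fails at k=3.
  j=9: rhs fails.
No witness within the range → none.

none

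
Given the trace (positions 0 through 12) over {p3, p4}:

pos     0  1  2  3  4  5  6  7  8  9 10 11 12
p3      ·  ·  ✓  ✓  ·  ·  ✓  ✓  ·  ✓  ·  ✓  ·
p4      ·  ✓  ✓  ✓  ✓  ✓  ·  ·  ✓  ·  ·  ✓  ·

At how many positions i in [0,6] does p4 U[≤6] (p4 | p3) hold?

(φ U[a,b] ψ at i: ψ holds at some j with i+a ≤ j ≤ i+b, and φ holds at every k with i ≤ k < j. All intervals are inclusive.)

6

Evaluate at each i in [0,6]:
  i=0: ✗ (lhs fails at k=0 before rhs at j=1)
  i=1: ✓ (rhs at j=1)
  i=2: ✓ (rhs at j=2)
  i=3: ✓ (rhs at j=3)
  i=4: ✓ (rhs at j=4)
  i=5: ✓ (rhs at j=5)
  i=6: ✓ (rhs at j=6)
Positions where it holds: {1, 2, 3, 4, 5, 6} → 6.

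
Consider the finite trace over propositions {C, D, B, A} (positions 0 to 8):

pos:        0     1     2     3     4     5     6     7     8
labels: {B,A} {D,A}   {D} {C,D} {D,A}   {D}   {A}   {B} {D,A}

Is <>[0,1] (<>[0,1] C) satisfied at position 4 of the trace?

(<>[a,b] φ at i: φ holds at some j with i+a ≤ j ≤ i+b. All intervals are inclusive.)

Does not hold

Check <>[0,1] C at each j in [4,5]:
  j=4: fails (none in [4,5])
  j=5: fails (none in [5,6])
No position in the window satisfies it → formula fails.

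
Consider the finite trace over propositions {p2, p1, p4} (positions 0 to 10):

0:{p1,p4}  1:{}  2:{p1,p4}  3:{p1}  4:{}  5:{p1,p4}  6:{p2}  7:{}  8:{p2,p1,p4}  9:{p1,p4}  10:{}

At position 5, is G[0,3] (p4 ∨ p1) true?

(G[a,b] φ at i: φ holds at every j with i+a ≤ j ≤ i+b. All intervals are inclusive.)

Check (p4 ∨ p1) at every j in [5,8]:
  j=5: true
  j=6: false
  j=7: false
  j=8: true
Fails at j=6 → formula fails.

False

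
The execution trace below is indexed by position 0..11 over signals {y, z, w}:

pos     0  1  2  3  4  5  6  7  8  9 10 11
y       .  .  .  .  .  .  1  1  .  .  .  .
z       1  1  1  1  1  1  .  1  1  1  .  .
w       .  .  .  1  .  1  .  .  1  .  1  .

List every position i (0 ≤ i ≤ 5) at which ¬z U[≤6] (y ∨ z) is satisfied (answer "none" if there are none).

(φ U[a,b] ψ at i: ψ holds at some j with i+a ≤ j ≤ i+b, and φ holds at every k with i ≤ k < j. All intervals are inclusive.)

0, 1, 2, 3, 4, 5

Evaluate at each i in [0,5]:
  i=0: ✓ (rhs at j=0)
  i=1: ✓ (rhs at j=1)
  i=2: ✓ (rhs at j=2)
  i=3: ✓ (rhs at j=3)
  i=4: ✓ (rhs at j=4)
  i=5: ✓ (rhs at j=5)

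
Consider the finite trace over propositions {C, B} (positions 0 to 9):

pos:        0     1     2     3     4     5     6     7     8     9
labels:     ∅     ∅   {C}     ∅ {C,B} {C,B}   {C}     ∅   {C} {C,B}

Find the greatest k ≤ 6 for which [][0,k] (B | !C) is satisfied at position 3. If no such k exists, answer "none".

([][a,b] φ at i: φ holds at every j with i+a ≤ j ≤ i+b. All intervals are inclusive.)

(B | !C) must hold from j=3 onward; find where it first fails.
  j=3: holds
  j=4: holds
  j=5: holds
  j=6: fails
Holds on [3,5], so largest k = 2.

2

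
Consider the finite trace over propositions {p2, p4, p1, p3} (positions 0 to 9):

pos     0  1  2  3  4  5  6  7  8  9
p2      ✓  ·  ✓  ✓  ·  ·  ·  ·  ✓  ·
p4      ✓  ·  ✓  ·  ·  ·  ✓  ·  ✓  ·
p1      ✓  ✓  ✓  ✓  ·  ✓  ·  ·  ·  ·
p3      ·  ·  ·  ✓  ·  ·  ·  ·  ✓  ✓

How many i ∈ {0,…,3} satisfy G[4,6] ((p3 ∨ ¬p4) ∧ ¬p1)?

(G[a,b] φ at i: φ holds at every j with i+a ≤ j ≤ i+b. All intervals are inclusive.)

1

Evaluate at each i in [0,3]:
  i=0: ✗ (fails at j=5)
  i=1: ✗ (fails at j=5)
  i=2: ✗ (fails at j=6)
  i=3: ✓ (all of [7,9])
Positions where it holds: {3} → 1.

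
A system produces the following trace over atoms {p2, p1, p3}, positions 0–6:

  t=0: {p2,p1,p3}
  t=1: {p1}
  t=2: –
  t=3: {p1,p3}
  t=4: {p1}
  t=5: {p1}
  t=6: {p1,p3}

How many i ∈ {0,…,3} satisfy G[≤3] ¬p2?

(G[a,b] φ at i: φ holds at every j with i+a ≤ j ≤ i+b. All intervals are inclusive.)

Evaluate at each i in [0,3]:
  i=0: ✗ (fails at j=0)
  i=1: ✓ (all of [1,4])
  i=2: ✓ (all of [2,5])
  i=3: ✓ (all of [3,6])
Positions where it holds: {1, 2, 3} → 3.

3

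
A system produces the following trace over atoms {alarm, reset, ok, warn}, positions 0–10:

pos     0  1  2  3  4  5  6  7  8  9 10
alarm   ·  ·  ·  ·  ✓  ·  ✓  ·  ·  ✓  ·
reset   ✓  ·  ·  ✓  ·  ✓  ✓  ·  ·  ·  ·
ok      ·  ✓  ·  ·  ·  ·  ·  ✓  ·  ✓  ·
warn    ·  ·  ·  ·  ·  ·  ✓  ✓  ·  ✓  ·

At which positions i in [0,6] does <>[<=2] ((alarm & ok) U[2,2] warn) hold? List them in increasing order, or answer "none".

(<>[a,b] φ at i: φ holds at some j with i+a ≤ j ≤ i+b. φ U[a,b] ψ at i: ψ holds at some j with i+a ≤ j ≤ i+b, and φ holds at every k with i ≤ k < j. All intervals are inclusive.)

Evaluate at each i in [0,6]:
  i=0: ✗ (none in [0,2])
  i=1: ✗ (none in [1,3])
  i=2: ✗ (none in [2,4])
  i=3: ✗ (none in [3,5])
  i=4: ✗ (none in [4,6])
  i=5: ✗ (none in [5,7])
  i=6: ✗ (none in [6,8])

none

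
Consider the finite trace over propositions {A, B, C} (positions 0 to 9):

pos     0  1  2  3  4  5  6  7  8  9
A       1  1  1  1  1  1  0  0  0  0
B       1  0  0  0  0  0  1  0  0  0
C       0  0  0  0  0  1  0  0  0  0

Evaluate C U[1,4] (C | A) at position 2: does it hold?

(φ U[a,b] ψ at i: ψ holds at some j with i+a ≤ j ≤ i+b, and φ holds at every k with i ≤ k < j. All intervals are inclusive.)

Need some j in [3,6] with (C | A), and C at every k in [2,j-1].
  j=3: (C | A) holds, but C fails at k=2 → not this j.
  j=4: (C | A) holds, but C fails at k=2 → not this j.
  j=5: (C | A) holds, but C fails at k=2 → not this j.
  j=6: (C | A) false.
No j in the window works → until fails.

False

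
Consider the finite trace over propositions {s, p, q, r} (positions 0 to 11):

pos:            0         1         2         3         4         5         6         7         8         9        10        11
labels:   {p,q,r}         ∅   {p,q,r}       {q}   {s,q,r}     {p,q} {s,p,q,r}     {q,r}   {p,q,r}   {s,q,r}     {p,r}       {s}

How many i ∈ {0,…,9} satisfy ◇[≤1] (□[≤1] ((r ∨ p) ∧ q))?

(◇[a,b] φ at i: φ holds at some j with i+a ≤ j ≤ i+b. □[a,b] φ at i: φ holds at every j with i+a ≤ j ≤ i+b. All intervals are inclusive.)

Evaluate at each i in [0,9]:
  i=0: ✗ (none in [0,1])
  i=1: ✗ (none in [1,2])
  i=2: ✗ (none in [2,3])
  i=3: ✓ (witness j=4)
  i=4: ✓ (witness j=4)
  i=5: ✓ (witness j=5)
  i=6: ✓ (witness j=6)
  i=7: ✓ (witness j=7)
  i=8: ✓ (witness j=8)
  i=9: ✗ (none in [9,10])
Positions where it holds: {3, 4, 5, 6, 7, 8} → 6.

6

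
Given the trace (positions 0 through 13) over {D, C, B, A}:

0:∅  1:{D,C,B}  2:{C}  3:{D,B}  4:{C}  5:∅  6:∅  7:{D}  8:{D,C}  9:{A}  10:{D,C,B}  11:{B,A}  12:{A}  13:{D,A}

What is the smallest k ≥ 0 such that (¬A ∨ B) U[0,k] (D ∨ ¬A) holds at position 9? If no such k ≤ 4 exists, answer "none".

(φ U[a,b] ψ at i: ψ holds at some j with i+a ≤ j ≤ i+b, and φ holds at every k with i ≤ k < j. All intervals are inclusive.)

none

Need earliest j ≥ 9 with (D ∨ ¬A), and (¬A ∨ B) at every k in [9,j-1].
  j=9: rhs fails.
  j=10: rhs holds but lhs fails at k=9.
  j=11: rhs fails.
  j=12: rhs fails.
  j=13: rhs holds but lhs fails at k=9.
No witness within the range → none.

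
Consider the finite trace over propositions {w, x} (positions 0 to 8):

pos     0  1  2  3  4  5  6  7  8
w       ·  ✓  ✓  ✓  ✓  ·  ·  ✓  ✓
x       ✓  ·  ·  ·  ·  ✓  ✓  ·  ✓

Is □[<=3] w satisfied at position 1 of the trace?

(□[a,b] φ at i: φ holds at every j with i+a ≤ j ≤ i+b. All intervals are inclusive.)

Holds

Check w at every j in [1,4]:
  j=1: true
  j=2: true
  j=3: true
  j=4: true
All positions satisfy it → formula holds.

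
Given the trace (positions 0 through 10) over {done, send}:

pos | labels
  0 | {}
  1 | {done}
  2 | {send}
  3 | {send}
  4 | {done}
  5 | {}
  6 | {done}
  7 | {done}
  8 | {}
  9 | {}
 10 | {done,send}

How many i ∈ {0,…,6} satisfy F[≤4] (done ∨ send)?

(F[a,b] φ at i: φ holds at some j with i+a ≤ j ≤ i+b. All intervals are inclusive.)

7

Evaluate at each i in [0,6]:
  i=0: ✓ (witness j=1)
  i=1: ✓ (witness j=1)
  i=2: ✓ (witness j=2)
  i=3: ✓ (witness j=3)
  i=4: ✓ (witness j=4)
  i=5: ✓ (witness j=6)
  i=6: ✓ (witness j=6)
Positions where it holds: {0, 1, 2, 3, 4, 5, 6} → 7.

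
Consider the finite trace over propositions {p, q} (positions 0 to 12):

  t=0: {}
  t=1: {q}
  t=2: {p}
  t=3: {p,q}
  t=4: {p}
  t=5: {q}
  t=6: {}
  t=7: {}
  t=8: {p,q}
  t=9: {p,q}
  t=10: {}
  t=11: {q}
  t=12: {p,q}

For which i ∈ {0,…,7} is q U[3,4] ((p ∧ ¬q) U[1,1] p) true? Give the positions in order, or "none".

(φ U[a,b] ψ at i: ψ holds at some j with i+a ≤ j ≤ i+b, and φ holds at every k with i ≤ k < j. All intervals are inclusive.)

none

Evaluate at each i in [0,7]:
  i=0: ✗ (no rhs in [3,4])
  i=1: ✗ (no rhs in [4,5])
  i=2: ✗ (no rhs in [5,6])
  i=3: ✗ (no rhs in [6,7])
  i=4: ✗ (no rhs in [7,8])
  i=5: ✗ (no rhs in [8,9])
  i=6: ✗ (no rhs in [9,10])
  i=7: ✗ (no rhs in [10,11])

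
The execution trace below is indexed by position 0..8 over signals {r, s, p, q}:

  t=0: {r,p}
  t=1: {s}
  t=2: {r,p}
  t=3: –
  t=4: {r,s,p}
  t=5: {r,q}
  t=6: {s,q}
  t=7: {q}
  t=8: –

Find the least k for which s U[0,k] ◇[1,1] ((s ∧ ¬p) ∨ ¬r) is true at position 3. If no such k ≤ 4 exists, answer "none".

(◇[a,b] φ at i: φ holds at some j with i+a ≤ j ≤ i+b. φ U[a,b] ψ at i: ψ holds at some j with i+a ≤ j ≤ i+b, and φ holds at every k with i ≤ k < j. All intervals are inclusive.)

none

Need earliest j ≥ 3 with ◇[1,1] ((s ∧ ¬p) ∨ ¬r), and s at every k in [3,j-1].
  j=3: rhs fails.
  j=4: rhs fails.
  j=5: rhs holds but lhs fails at k=3.
  j=6: rhs holds but lhs fails at k=3.
  j=7: rhs holds but lhs fails at k=3.
No witness within the range → none.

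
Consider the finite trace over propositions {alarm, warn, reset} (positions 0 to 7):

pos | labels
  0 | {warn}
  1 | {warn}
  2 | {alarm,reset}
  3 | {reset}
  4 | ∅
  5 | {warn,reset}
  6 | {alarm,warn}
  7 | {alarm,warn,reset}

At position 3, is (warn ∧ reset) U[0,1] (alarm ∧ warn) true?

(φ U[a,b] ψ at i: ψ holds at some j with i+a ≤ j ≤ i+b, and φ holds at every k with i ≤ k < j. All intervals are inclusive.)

Need some j in [3,4] with (alarm ∧ warn), and (warn ∧ reset) at every k in [3,j-1].
  j=3: (alarm ∧ warn) false.
  j=4: (alarm ∧ warn) false.
No j in the window works → until fails.

No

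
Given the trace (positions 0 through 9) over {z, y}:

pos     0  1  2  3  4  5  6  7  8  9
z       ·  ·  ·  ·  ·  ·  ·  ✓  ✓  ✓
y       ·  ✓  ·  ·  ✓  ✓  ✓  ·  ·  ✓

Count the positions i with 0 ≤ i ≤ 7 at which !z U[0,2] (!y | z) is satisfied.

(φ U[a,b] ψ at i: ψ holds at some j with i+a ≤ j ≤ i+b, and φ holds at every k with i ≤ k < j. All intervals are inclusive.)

Evaluate at each i in [0,7]:
  i=0: ✓ (rhs at j=0)
  i=1: ✓ (rhs at j=2; lhs holds on [1,1])
  i=2: ✓ (rhs at j=2)
  i=3: ✓ (rhs at j=3)
  i=4: ✗ (no rhs in [4,6])
  i=5: ✓ (rhs at j=7; lhs holds on [5,6])
  i=6: ✓ (rhs at j=7; lhs holds on [6,6])
  i=7: ✓ (rhs at j=7)
Positions where it holds: {0, 1, 2, 3, 5, 6, 7} → 7.

7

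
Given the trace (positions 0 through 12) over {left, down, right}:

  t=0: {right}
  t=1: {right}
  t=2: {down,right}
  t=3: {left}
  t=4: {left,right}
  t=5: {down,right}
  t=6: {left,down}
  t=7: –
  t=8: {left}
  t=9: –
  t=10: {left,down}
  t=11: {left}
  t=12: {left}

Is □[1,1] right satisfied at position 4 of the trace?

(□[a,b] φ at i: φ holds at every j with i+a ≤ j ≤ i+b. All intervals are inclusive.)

Yes

Check right at every j in [5,5]:
  j=5: true
All positions satisfy it → formula holds.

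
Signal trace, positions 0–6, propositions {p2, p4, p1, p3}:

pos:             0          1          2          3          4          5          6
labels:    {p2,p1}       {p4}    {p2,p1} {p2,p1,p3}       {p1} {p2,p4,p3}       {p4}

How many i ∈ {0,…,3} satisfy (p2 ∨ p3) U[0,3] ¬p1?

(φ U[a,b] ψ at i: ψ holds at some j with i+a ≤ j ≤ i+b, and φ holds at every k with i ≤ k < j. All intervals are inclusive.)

Evaluate at each i in [0,3]:
  i=0: ✓ (rhs at j=1; lhs holds on [0,0])
  i=1: ✓ (rhs at j=1)
  i=2: ✗ (lhs fails at k=4 before rhs at j=5)
  i=3: ✗ (lhs fails at k=4 before rhs at j=5)
Positions where it holds: {0, 1} → 2.

2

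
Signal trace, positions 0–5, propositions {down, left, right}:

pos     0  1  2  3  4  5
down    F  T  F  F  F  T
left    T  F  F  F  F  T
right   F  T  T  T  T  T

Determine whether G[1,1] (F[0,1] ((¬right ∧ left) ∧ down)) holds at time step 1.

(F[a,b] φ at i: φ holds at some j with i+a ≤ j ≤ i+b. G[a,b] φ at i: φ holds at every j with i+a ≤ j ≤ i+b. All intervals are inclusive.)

False

Check F[0,1] ((¬right ∧ left) ∧ down) at every j in [2,2]:
  j=2: fails (none in [2,3])
Fails at j=2 → formula fails.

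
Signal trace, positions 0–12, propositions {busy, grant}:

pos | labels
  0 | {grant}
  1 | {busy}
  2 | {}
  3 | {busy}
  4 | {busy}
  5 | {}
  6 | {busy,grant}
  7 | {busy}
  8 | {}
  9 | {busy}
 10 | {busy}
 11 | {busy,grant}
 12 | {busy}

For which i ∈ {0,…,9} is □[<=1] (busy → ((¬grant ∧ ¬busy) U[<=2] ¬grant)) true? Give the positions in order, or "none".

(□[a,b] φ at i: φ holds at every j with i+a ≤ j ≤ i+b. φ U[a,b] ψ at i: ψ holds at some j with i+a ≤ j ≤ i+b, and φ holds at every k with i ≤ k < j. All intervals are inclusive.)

Evaluate at each i in [0,9]:
  i=0: ✓ (all of [0,1])
  i=1: ✓ (all of [1,2])
  i=2: ✓ (all of [2,3])
  i=3: ✓ (all of [3,4])
  i=4: ✓ (all of [4,5])
  i=5: ✗ (fails at j=6)
  i=6: ✗ (fails at j=6)
  i=7: ✓ (all of [7,8])
  i=8: ✓ (all of [8,9])
  i=9: ✓ (all of [9,10])

0, 1, 2, 3, 4, 7, 8, 9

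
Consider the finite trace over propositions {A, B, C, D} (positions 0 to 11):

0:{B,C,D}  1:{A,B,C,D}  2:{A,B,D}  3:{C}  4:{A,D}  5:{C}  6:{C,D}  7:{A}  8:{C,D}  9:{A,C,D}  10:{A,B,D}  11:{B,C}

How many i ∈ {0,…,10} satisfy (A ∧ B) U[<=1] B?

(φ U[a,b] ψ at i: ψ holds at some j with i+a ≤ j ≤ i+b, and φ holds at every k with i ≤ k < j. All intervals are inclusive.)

4

Evaluate at each i in [0,10]:
  i=0: ✓ (rhs at j=0)
  i=1: ✓ (rhs at j=1)
  i=2: ✓ (rhs at j=2)
  i=3: ✗ (no rhs in [3,4])
  i=4: ✗ (no rhs in [4,5])
  i=5: ✗ (no rhs in [5,6])
  i=6: ✗ (no rhs in [6,7])
  i=7: ✗ (no rhs in [7,8])
  i=8: ✗ (no rhs in [8,9])
  i=9: ✗ (lhs fails at k=9 before rhs at j=10)
  i=10: ✓ (rhs at j=10)
Positions where it holds: {0, 1, 2, 10} → 4.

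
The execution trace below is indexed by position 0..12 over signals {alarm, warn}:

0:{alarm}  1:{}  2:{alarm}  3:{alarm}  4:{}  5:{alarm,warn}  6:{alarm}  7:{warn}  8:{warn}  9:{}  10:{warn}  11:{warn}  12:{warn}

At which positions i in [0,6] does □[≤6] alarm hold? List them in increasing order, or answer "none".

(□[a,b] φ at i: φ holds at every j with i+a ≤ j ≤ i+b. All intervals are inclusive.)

none

Evaluate at each i in [0,6]:
  i=0: ✗ (fails at j=1)
  i=1: ✗ (fails at j=1)
  i=2: ✗ (fails at j=4)
  i=3: ✗ (fails at j=4)
  i=4: ✗ (fails at j=4)
  i=5: ✗ (fails at j=7)
  i=6: ✗ (fails at j=7)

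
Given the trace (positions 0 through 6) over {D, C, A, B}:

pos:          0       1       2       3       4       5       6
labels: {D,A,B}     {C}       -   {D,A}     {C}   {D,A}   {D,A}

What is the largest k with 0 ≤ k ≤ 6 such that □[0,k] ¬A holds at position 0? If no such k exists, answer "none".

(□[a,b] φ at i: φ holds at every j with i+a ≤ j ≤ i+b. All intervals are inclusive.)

¬A must hold from j=0 onward; find where it first fails.
  j=0: fails → no k works.

none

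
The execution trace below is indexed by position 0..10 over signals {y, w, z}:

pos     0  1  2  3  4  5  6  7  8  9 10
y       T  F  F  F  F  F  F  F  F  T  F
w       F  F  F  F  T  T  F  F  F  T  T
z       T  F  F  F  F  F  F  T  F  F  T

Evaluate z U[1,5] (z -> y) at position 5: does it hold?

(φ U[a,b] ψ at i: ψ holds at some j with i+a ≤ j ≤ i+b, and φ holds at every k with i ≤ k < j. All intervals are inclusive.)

Need some j in [6,10] with (z -> y), and z at every k in [5,j-1].
  j=6: (z -> y) holds, but z fails at k=5 → not this j.
  j=7: (z -> y) false.
  j=8: (z -> y) holds, but z fails at k=5 → not this j.
  j=9: (z -> y) holds, but z fails at k=5 → not this j.
  j=10: (z -> y) false.
No j in the window works → until fails.

False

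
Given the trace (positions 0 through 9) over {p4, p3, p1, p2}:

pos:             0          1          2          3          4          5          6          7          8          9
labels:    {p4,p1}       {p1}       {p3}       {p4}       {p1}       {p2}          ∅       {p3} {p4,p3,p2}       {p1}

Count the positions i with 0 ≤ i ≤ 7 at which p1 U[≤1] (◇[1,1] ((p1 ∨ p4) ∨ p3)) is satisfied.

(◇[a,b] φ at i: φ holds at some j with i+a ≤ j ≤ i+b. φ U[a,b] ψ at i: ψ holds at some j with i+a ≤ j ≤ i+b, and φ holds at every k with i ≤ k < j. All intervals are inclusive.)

6

Evaluate at each i in [0,7]:
  i=0: ✓ (rhs at j=0)
  i=1: ✓ (rhs at j=1)
  i=2: ✓ (rhs at j=2)
  i=3: ✓ (rhs at j=3)
  i=4: ✗ (no rhs in [4,5])
  i=5: ✗ (lhs fails at k=5 before rhs at j=6)
  i=6: ✓ (rhs at j=6)
  i=7: ✓ (rhs at j=7)
Positions where it holds: {0, 1, 2, 3, 6, 7} → 6.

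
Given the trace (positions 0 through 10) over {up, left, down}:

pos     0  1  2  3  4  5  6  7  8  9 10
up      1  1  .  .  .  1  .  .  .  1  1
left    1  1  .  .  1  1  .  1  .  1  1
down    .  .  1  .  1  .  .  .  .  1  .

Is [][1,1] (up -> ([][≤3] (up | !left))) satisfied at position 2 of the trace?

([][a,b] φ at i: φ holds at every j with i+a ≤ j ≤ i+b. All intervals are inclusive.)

True

Check (up -> ([][≤3] (up | !left))) at every j in [3,3]:
  j=3: antecedent false → ✓
All positions satisfy it → formula holds.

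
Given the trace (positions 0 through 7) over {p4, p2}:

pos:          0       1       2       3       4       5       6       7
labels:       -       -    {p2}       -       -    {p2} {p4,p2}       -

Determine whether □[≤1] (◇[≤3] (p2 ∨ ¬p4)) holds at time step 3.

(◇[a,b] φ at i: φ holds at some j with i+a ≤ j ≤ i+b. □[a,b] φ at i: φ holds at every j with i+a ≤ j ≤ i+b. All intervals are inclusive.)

True

Check ◇[≤3] (p2 ∨ ¬p4) at every j in [3,4]:
  j=3: holds (witness at 3)
  j=4: holds (witness at 4)
All positions satisfy it → formula holds.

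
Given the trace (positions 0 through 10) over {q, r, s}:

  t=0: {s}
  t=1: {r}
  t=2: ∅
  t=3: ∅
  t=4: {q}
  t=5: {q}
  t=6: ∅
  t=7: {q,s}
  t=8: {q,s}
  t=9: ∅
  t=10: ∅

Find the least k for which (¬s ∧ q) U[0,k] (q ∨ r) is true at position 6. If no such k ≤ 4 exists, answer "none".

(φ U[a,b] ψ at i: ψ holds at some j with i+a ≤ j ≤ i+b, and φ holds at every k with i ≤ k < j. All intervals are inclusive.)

none

Need earliest j ≥ 6 with (q ∨ r), and (¬s ∧ q) at every k in [6,j-1].
  j=6: rhs fails.
  j=7: rhs holds but lhs fails at k=6.
  j=8: rhs holds but lhs fails at k=6.
  j=9: rhs fails.
  j=10: rhs fails.
No witness within the range → none.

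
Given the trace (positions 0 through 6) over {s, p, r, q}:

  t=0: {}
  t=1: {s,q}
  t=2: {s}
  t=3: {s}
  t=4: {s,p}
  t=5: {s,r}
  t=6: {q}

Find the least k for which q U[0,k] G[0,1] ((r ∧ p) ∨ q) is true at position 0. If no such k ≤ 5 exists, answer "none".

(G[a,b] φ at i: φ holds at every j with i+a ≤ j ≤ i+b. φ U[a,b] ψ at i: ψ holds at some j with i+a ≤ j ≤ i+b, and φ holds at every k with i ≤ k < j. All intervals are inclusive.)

none

Need earliest j ≥ 0 with G[0,1] ((r ∧ p) ∨ q), and q at every k in [0,j-1].
  j=0: rhs fails.
  j=1: rhs fails.
  j=2: rhs fails.
  j=3: rhs fails.
  j=4: rhs fails.
  j=5: rhs fails.
No witness within the range → none.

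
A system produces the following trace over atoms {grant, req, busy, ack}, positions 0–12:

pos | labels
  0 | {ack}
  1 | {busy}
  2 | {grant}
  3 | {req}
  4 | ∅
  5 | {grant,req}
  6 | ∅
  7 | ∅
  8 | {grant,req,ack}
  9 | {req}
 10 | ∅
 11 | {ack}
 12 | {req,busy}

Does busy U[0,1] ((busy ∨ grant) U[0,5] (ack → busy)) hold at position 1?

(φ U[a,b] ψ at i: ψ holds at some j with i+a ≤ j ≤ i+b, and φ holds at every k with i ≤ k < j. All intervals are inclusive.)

True

Need some j in [1,2] with ((busy ∨ grant) U[0,5] (ack → busy)), and busy at every k in [1,j-1].
  j=1: ((busy ∨ grant) U[0,5] (ack → busy)) holds; no prefix to check → satisfied.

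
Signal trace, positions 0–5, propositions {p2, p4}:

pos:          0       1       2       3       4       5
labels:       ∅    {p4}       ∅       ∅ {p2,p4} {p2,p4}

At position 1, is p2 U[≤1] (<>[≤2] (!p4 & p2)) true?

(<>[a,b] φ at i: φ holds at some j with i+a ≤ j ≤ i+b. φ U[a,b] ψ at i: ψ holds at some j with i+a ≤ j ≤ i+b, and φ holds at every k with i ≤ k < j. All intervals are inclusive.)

Need some j in [1,2] with <>[≤2] (!p4 & p2), and p2 at every k in [1,j-1].
  j=1: <>[≤2] (!p4 & p2) — fails (none in [1,3]).
  j=2: <>[≤2] (!p4 & p2) — fails (none in [2,4]).
No j in the window works → until fails.

Does not hold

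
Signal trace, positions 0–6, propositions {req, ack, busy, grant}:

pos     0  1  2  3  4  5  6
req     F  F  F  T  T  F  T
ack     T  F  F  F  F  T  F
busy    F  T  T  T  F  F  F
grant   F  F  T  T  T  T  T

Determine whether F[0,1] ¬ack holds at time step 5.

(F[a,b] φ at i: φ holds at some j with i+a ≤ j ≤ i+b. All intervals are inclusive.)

Check ¬ack at each j in [5,6]:
  j=5: false
  j=6: true
Found at j=6 → formula holds.

True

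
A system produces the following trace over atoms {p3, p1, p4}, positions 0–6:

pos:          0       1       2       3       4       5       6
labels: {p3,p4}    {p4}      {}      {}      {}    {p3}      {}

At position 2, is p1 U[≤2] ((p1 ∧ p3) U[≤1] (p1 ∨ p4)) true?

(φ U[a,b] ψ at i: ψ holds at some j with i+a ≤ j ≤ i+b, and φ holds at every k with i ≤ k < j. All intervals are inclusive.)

Need some j in [2,4] with ((p1 ∧ p3) U[≤1] (p1 ∨ p4)), and p1 at every k in [2,j-1].
  j=2: ((p1 ∧ p3) U[≤1] (p1 ∨ p4)) — fails.
  j=3: ((p1 ∧ p3) U[≤1] (p1 ∨ p4)) — fails.
  j=4: ((p1 ∧ p3) U[≤1] (p1 ∨ p4)) — fails.
No j in the window works → until fails.

No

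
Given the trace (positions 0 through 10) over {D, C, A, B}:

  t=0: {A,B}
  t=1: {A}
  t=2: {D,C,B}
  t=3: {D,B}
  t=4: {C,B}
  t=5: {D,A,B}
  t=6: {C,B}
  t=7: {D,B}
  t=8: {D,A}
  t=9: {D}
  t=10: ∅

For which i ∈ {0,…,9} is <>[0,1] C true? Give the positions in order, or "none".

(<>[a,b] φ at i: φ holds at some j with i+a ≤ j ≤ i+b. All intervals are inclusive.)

Evaluate at each i in [0,9]:
  i=0: ✗ (none in [0,1])
  i=1: ✓ (witness j=2)
  i=2: ✓ (witness j=2)
  i=3: ✓ (witness j=4)
  i=4: ✓ (witness j=4)
  i=5: ✓ (witness j=6)
  i=6: ✓ (witness j=6)
  i=7: ✗ (none in [7,8])
  i=8: ✗ (none in [8,9])
  i=9: ✗ (none in [9,10])

1, 2, 3, 4, 5, 6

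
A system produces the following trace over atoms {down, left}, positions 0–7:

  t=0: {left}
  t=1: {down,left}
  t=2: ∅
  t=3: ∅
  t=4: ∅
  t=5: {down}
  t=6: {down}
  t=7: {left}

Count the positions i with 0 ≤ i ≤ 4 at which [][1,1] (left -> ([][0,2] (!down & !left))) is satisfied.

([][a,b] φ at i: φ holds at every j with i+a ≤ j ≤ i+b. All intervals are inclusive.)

4

Evaluate at each i in [0,4]:
  i=0: ✗ (fails at j=1)
  i=1: ✓ (all of [2,2])
  i=2: ✓ (all of [3,3])
  i=3: ✓ (all of [4,4])
  i=4: ✓ (all of [5,5])
Positions where it holds: {1, 2, 3, 4} → 4.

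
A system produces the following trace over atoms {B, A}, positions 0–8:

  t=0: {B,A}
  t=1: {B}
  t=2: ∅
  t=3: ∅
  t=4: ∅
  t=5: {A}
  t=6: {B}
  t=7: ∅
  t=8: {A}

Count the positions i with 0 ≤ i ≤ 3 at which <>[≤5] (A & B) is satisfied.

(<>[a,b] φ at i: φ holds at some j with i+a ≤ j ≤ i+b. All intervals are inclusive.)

1

Evaluate at each i in [0,3]:
  i=0: ✓ (witness j=0)
  i=1: ✗ (none in [1,6])
  i=2: ✗ (none in [2,7])
  i=3: ✗ (none in [3,8])
Positions where it holds: {0} → 1.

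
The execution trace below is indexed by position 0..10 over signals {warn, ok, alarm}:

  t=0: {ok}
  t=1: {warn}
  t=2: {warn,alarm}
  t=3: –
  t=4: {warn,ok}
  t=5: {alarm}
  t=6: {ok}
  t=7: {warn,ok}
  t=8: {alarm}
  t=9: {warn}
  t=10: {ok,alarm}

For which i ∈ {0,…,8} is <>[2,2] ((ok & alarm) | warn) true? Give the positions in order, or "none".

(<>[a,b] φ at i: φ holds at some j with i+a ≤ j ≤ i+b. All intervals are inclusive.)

Evaluate at each i in [0,8]:
  i=0: ✓ (witness j=2)
  i=1: ✗ (none in [3,3])
  i=2: ✓ (witness j=4)
  i=3: ✗ (none in [5,5])
  i=4: ✗ (none in [6,6])
  i=5: ✓ (witness j=7)
  i=6: ✗ (none in [8,8])
  i=7: ✓ (witness j=9)
  i=8: ✓ (witness j=10)

0, 2, 5, 7, 8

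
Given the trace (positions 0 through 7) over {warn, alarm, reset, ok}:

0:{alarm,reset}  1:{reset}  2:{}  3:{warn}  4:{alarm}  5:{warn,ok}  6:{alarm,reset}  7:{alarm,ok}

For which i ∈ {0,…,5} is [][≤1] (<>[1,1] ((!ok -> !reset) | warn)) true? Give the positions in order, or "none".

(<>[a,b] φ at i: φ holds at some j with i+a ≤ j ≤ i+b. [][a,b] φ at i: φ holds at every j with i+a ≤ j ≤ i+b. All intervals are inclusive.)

Evaluate at each i in [0,5]:
  i=0: ✗ (fails at j=0)
  i=1: ✓ (all of [1,2])
  i=2: ✓ (all of [2,3])
  i=3: ✓ (all of [3,4])
  i=4: ✗ (fails at j=5)
  i=5: ✗ (fails at j=5)

1, 2, 3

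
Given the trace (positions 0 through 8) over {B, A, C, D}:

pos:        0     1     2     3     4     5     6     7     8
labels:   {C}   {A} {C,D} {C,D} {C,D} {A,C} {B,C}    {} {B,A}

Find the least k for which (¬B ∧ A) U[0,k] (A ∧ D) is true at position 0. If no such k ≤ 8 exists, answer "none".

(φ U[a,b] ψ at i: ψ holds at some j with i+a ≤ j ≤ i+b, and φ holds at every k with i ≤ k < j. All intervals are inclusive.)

Need earliest j ≥ 0 with (A ∧ D), and (¬B ∧ A) at every k in [0,j-1].
  j=0: rhs fails.
  j=1: rhs fails.
  j=2: rhs fails.
  j=3: rhs fails.
  j=4: rhs fails.
  j=5: rhs fails.
  j=6: rhs fails.
  j=7: rhs fails.
  j=8: rhs fails.
No witness within the range → none.

none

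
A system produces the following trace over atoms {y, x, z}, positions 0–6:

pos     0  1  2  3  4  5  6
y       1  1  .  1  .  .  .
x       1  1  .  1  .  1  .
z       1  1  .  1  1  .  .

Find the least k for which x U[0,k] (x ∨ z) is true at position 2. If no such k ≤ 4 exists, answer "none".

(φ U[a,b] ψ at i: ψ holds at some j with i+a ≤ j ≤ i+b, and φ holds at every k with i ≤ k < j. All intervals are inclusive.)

Need earliest j ≥ 2 with (x ∨ z), and x at every k in [2,j-1].
  j=2: rhs fails.
  j=3: rhs holds but lhs fails at k=2.
  j=4: rhs holds but lhs fails at k=2.
  j=5: rhs holds but lhs fails at k=2.
  j=6: rhs fails.
No witness within the range → none.

none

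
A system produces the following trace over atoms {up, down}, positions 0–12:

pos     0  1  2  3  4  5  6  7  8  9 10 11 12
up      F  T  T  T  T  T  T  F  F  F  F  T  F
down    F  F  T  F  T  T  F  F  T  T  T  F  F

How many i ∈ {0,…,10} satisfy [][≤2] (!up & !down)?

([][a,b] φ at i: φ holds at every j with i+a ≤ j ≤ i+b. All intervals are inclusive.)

Evaluate at each i in [0,10]:
  i=0: ✗ (fails at j=1)
  i=1: ✗ (fails at j=1)
  i=2: ✗ (fails at j=2)
  i=3: ✗ (fails at j=3)
  i=4: ✗ (fails at j=4)
  i=5: ✗ (fails at j=5)
  i=6: ✗ (fails at j=6)
  i=7: ✗ (fails at j=8)
  i=8: ✗ (fails at j=8)
  i=9: ✗ (fails at j=9)
  i=10: ✗ (fails at j=10)
Positions where it holds: {} → 0.

0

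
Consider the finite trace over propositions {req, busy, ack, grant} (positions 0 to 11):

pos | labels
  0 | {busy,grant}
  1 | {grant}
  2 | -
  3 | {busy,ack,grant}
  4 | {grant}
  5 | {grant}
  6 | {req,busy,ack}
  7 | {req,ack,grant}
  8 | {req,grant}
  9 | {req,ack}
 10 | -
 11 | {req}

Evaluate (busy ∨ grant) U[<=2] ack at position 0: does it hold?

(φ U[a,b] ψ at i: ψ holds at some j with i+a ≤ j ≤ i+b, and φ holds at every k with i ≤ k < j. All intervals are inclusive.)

Need some j in [0,2] with ack, and (busy ∨ grant) at every k in [0,j-1].
  j=0: ack false.
  j=1: ack false.
  j=2: ack false.
No j in the window works → until fails.

False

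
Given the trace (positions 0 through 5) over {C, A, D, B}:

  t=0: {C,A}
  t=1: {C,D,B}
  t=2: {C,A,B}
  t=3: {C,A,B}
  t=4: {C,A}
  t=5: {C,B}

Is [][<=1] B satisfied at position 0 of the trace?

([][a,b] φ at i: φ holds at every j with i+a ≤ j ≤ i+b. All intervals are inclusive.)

No

Check B at every j in [0,1]:
  j=0: false
  j=1: true
Fails at j=0 → formula fails.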